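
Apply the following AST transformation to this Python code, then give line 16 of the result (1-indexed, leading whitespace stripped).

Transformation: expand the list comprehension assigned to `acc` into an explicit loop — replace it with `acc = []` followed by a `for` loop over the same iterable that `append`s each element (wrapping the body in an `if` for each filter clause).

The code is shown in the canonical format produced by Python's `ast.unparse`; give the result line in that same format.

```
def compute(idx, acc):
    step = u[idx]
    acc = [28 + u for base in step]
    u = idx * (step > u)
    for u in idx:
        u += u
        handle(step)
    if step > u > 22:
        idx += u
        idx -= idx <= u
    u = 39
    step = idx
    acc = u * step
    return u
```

Transformed code:
def compute(idx, acc):
    step = u[idx]
    acc = []
    for base in step:
        acc.append(28 + u)
    u = idx * (step > u)
    for u in idx:
        u += u
        handle(step)
    if step > u > 22:
        idx += u
        idx -= idx <= u
    u = 39
    step = idx
    acc = u * step
    return u

return u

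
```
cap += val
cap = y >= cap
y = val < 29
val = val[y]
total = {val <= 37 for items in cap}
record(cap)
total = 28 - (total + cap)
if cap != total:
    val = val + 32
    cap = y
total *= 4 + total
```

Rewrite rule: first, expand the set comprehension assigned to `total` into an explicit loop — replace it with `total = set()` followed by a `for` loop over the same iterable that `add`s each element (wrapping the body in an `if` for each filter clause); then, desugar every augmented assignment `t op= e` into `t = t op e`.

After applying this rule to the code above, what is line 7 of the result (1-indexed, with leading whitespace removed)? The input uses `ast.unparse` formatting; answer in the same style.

Transformed code:
cap = cap + val
cap = y >= cap
y = val < 29
val = val[y]
total = set()
for items in cap:
    total.add(val <= 37)
record(cap)
total = 28 - (total + cap)
if cap != total:
    val = val + 32
    cap = y
total = total * (4 + total)

total.add(val <= 37)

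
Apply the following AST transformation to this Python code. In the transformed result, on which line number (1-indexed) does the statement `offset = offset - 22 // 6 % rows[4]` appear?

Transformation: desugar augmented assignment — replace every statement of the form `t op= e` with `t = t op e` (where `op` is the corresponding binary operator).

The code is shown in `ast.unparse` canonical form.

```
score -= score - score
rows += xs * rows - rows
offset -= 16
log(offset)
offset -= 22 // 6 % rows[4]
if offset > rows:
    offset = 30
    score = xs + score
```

Transformed code:
score = score - (score - score)
rows = rows + (xs * rows - rows)
offset = offset - 16
log(offset)
offset = offset - 22 // 6 % rows[4]
if offset > rows:
    offset = 30
    score = xs + score

5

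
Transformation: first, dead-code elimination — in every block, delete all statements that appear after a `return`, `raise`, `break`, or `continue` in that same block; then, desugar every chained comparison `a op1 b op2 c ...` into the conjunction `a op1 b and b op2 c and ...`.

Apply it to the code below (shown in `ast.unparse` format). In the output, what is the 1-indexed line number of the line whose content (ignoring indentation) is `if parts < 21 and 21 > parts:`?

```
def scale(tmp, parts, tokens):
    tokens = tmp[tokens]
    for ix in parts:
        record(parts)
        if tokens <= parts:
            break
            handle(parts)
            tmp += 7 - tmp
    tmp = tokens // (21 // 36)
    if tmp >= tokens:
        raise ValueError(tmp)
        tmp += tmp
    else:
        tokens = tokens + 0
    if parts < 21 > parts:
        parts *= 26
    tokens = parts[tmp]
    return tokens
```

Transformed code:
def scale(tmp, parts, tokens):
    tokens = tmp[tokens]
    for ix in parts:
        record(parts)
        if tokens <= parts:
            break
    tmp = tokens // (21 // 36)
    if tmp >= tokens:
        raise ValueError(tmp)
    else:
        tokens = tokens + 0
    if parts < 21 and 21 > parts:
        parts *= 26
    tokens = parts[tmp]
    return tokens

12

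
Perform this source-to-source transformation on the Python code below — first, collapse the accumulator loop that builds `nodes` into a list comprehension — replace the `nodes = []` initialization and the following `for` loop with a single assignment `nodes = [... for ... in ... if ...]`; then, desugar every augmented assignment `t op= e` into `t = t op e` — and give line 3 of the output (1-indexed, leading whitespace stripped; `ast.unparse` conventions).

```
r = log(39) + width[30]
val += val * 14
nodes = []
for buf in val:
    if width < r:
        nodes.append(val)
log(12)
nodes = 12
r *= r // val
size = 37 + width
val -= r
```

nodes = [val for buf in val if width < r]

Transformed code:
r = log(39) + width[30]
val = val + val * 14
nodes = [val for buf in val if width < r]
log(12)
nodes = 12
r = r * (r // val)
size = 37 + width
val = val - r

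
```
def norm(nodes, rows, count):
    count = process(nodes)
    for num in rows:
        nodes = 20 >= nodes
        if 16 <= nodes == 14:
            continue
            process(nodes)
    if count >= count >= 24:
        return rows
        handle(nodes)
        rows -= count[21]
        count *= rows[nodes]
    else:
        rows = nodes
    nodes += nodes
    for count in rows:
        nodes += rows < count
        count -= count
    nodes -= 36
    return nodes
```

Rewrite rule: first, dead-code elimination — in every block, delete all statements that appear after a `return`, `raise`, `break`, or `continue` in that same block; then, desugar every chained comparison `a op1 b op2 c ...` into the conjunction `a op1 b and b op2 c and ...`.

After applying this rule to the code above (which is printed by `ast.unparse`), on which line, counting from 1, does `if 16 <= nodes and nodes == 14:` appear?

5

Transformed code:
def norm(nodes, rows, count):
    count = process(nodes)
    for num in rows:
        nodes = 20 >= nodes
        if 16 <= nodes and nodes == 14:
            continue
    if count >= count and count >= 24:
        return rows
    else:
        rows = nodes
    nodes += nodes
    for count in rows:
        nodes += rows < count
        count -= count
    nodes -= 36
    return nodes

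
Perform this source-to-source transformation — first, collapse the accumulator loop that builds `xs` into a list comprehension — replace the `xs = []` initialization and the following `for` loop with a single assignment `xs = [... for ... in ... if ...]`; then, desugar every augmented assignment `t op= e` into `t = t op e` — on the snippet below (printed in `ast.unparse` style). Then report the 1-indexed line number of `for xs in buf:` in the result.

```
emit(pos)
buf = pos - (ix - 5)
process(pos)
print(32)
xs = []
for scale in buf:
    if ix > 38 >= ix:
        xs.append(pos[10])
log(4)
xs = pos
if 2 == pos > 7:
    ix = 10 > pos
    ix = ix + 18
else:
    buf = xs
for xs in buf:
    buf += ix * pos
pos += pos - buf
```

Transformed code:
emit(pos)
buf = pos - (ix - 5)
process(pos)
print(32)
xs = [pos[10] for scale in buf if ix > 38 >= ix]
log(4)
xs = pos
if 2 == pos > 7:
    ix = 10 > pos
    ix = ix + 18
else:
    buf = xs
for xs in buf:
    buf = buf + ix * pos
pos = pos + (pos - buf)

13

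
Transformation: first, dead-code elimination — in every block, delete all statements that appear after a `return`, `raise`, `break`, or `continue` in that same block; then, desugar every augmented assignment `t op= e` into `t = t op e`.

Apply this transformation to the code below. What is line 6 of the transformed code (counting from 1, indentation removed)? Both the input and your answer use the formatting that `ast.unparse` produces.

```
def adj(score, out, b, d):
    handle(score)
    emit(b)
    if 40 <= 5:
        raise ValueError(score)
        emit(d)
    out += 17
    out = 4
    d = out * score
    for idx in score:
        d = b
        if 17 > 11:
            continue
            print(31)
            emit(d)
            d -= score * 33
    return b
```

Transformed code:
def adj(score, out, b, d):
    handle(score)
    emit(b)
    if 40 <= 5:
        raise ValueError(score)
    out = out + 17
    out = 4
    d = out * score
    for idx in score:
        d = b
        if 17 > 11:
            continue
    return b

out = out + 17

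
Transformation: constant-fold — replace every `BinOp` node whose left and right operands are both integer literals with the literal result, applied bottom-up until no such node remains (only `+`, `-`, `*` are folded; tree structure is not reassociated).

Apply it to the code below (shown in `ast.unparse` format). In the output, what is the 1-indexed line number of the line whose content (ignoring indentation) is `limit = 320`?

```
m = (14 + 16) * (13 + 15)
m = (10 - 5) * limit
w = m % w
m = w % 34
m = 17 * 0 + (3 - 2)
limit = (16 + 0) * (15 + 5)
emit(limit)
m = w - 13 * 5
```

6

Transformed code:
m = 840
m = 5 * limit
w = m % w
m = w % 34
m = 1
limit = 320
emit(limit)
m = w - 65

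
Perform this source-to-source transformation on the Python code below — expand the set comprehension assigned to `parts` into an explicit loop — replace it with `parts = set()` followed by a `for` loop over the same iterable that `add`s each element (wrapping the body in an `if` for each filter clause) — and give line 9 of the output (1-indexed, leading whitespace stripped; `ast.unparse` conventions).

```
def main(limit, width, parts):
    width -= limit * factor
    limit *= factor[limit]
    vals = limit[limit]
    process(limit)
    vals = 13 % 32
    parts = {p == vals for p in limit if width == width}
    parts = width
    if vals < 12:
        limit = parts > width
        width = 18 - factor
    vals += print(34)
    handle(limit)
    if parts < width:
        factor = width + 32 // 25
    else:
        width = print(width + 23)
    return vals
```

if width == width:

Transformed code:
def main(limit, width, parts):
    width -= limit * factor
    limit *= factor[limit]
    vals = limit[limit]
    process(limit)
    vals = 13 % 32
    parts = set()
    for p in limit:
        if width == width:
            parts.add(p == vals)
    parts = width
    if vals < 12:
        limit = parts > width
        width = 18 - factor
    vals += print(34)
    handle(limit)
    if parts < width:
        factor = width + 32 // 25
    else:
        width = print(width + 23)
    return vals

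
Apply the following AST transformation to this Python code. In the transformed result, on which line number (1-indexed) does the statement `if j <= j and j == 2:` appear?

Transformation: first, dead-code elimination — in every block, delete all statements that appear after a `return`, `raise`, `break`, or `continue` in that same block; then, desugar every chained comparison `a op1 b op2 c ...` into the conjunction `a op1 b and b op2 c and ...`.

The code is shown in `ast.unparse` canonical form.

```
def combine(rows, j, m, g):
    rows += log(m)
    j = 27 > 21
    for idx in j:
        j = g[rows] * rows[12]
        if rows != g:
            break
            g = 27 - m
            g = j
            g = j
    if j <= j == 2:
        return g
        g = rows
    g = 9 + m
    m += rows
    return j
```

8

Transformed code:
def combine(rows, j, m, g):
    rows += log(m)
    j = 27 > 21
    for idx in j:
        j = g[rows] * rows[12]
        if rows != g:
            break
    if j <= j and j == 2:
        return g
    g = 9 + m
    m += rows
    return j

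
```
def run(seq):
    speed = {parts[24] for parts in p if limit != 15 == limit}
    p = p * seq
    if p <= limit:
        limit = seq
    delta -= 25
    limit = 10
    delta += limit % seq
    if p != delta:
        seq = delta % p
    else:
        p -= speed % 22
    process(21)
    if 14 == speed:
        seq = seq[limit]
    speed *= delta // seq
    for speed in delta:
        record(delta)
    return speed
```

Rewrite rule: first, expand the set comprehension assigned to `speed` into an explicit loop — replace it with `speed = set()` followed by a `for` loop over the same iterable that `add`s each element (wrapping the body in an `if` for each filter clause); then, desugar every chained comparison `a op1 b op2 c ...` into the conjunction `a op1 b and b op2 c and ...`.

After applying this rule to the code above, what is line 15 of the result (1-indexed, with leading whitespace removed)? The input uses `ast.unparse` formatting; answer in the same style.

Transformed code:
def run(seq):
    speed = set()
    for parts in p:
        if limit != 15 and 15 == limit:
            speed.add(parts[24])
    p = p * seq
    if p <= limit:
        limit = seq
    delta -= 25
    limit = 10
    delta += limit % seq
    if p != delta:
        seq = delta % p
    else:
        p -= speed % 22
    process(21)
    if 14 == speed:
        seq = seq[limit]
    speed *= delta // seq
    for speed in delta:
        record(delta)
    return speed

p -= speed % 22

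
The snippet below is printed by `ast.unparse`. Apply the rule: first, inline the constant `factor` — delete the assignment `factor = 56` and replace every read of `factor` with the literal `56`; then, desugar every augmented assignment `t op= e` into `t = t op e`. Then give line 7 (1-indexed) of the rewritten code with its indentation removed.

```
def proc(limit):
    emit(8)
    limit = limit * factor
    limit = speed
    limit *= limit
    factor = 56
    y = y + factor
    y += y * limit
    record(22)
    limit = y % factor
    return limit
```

y = y + y * limit

Transformed code:
def proc(limit):
    emit(8)
    limit = limit * 56
    limit = speed
    limit = limit * limit
    y = y + 56
    y = y + y * limit
    record(22)
    limit = y % 56
    return limit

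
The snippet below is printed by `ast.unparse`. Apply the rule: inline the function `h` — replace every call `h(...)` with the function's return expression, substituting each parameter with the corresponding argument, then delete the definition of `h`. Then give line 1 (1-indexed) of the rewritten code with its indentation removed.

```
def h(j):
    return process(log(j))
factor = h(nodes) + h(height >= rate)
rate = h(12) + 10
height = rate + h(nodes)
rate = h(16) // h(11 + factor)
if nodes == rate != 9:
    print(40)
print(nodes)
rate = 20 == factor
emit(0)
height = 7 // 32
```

factor = process(log(nodes)) + process(log(height >= rate))

Transformed code:
factor = process(log(nodes)) + process(log(height >= rate))
rate = process(log(12)) + 10
height = rate + process(log(nodes))
rate = process(log(16)) // process(log(11 + factor))
if nodes == rate != 9:
    print(40)
print(nodes)
rate = 20 == factor
emit(0)
height = 7 // 32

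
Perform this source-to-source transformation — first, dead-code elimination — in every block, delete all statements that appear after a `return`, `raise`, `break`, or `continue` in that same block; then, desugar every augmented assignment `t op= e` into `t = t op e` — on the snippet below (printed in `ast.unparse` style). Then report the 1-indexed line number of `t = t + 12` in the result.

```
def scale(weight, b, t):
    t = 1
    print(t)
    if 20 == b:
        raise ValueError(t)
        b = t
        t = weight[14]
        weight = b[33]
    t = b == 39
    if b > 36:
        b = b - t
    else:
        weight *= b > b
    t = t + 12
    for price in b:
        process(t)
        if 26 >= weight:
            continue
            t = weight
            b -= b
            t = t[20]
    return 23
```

11

Transformed code:
def scale(weight, b, t):
    t = 1
    print(t)
    if 20 == b:
        raise ValueError(t)
    t = b == 39
    if b > 36:
        b = b - t
    else:
        weight = weight * (b > b)
    t = t + 12
    for price in b:
        process(t)
        if 26 >= weight:
            continue
    return 23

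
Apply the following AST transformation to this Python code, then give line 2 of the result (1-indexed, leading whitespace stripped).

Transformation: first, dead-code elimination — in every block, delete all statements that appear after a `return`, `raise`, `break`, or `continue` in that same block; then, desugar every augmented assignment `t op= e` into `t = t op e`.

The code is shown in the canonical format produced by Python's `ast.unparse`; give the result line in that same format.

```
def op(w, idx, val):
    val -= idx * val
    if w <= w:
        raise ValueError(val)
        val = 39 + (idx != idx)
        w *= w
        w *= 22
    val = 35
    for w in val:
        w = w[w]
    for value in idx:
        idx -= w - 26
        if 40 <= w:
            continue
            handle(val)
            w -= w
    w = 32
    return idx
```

val = val - idx * val

Transformed code:
def op(w, idx, val):
    val = val - idx * val
    if w <= w:
        raise ValueError(val)
    val = 35
    for w in val:
        w = w[w]
    for value in idx:
        idx = idx - (w - 26)
        if 40 <= w:
            continue
    w = 32
    return idx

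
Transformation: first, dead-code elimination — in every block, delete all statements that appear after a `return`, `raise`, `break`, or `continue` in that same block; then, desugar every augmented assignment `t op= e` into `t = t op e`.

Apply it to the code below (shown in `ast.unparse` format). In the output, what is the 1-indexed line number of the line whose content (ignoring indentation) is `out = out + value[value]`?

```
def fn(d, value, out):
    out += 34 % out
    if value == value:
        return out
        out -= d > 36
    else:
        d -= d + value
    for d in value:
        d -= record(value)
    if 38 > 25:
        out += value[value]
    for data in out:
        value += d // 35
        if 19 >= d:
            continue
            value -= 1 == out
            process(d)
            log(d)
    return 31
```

10

Transformed code:
def fn(d, value, out):
    out = out + 34 % out
    if value == value:
        return out
    else:
        d = d - (d + value)
    for d in value:
        d = d - record(value)
    if 38 > 25:
        out = out + value[value]
    for data in out:
        value = value + d // 35
        if 19 >= d:
            continue
    return 31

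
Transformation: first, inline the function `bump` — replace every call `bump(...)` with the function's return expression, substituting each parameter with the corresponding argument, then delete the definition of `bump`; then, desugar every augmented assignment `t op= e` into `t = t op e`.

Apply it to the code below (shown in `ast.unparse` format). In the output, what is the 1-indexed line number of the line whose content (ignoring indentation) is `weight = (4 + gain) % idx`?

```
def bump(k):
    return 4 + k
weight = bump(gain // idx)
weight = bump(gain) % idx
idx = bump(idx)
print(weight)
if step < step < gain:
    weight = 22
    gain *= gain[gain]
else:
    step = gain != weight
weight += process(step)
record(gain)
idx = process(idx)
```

2

Transformed code:
weight = 4 + gain // idx
weight = (4 + gain) % idx
idx = 4 + idx
print(weight)
if step < step < gain:
    weight = 22
    gain = gain * gain[gain]
else:
    step = gain != weight
weight = weight + process(step)
record(gain)
idx = process(idx)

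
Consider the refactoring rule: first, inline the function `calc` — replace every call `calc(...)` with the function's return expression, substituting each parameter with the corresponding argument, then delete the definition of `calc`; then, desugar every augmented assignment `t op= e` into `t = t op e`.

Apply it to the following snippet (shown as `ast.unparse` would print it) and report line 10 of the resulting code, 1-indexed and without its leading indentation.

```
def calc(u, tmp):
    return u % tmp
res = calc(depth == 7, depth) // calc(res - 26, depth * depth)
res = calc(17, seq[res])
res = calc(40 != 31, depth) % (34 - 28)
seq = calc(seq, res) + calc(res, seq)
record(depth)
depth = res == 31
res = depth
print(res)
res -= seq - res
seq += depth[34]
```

seq = seq + depth[34]

Transformed code:
res = (depth == 7) % depth // ((res - 26) % (depth * depth))
res = 17 % seq[res]
res = (40 != 31) % depth % (34 - 28)
seq = seq % res + res % seq
record(depth)
depth = res == 31
res = depth
print(res)
res = res - (seq - res)
seq = seq + depth[34]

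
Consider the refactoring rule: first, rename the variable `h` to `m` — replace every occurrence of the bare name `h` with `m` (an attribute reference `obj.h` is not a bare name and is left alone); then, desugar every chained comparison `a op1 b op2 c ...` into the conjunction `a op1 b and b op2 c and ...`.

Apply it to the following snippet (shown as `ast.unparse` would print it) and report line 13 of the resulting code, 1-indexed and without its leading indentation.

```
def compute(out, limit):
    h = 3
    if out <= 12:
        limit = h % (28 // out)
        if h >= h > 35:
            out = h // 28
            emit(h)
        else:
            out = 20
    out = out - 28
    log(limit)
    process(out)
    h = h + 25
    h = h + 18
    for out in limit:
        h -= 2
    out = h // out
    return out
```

m = m + 25

Transformed code:
def compute(out, limit):
    m = 3
    if out <= 12:
        limit = m % (28 // out)
        if m >= m and m > 35:
            out = m // 28
            emit(m)
        else:
            out = 20
    out = out - 28
    log(limit)
    process(out)
    m = m + 25
    m = m + 18
    for out in limit:
        m -= 2
    out = m // out
    return out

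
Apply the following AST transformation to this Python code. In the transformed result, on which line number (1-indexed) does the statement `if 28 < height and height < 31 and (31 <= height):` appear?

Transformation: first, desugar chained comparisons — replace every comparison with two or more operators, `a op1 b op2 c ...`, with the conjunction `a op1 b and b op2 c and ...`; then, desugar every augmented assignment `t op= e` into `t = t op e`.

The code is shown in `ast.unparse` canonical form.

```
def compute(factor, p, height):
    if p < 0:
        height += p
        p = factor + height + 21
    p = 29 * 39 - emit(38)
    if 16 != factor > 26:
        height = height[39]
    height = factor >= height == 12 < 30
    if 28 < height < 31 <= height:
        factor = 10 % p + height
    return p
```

9

Transformed code:
def compute(factor, p, height):
    if p < 0:
        height = height + p
        p = factor + height + 21
    p = 29 * 39 - emit(38)
    if 16 != factor and factor > 26:
        height = height[39]
    height = factor >= height and height == 12 and (12 < 30)
    if 28 < height and height < 31 and (31 <= height):
        factor = 10 % p + height
    return p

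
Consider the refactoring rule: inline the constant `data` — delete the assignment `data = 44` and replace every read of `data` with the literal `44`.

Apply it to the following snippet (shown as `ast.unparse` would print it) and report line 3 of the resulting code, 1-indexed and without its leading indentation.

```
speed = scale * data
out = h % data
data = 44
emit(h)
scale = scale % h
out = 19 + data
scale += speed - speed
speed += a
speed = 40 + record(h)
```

emit(h)

Transformed code:
speed = scale * 44
out = h % 44
emit(h)
scale = scale % h
out = 19 + 44
scale += speed - speed
speed += a
speed = 40 + record(h)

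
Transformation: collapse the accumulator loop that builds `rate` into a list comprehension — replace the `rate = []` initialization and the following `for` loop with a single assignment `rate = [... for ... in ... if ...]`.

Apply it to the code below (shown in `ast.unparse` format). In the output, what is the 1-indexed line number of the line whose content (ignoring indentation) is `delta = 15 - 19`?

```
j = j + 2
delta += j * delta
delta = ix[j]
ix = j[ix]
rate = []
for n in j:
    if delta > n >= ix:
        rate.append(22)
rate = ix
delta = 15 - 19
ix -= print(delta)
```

Transformed code:
j = j + 2
delta += j * delta
delta = ix[j]
ix = j[ix]
rate = [22 for n in j if delta > n >= ix]
rate = ix
delta = 15 - 19
ix -= print(delta)

7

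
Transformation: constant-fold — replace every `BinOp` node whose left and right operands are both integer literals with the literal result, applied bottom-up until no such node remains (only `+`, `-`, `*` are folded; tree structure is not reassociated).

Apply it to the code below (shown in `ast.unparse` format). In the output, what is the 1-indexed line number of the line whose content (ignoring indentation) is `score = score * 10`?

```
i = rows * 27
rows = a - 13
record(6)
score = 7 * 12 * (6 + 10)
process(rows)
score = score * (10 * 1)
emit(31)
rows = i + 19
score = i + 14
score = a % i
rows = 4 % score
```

6

Transformed code:
i = rows * 27
rows = a - 13
record(6)
score = 1344
process(rows)
score = score * 10
emit(31)
rows = i + 19
score = i + 14
score = a % i
rows = 4 % score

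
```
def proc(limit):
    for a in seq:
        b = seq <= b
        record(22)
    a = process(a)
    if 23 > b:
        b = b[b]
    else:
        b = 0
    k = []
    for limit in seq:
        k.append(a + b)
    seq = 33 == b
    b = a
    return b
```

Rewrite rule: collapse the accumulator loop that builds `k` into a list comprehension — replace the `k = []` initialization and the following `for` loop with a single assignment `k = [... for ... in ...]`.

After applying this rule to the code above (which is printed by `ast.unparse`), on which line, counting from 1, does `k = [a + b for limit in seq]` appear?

Transformed code:
def proc(limit):
    for a in seq:
        b = seq <= b
        record(22)
    a = process(a)
    if 23 > b:
        b = b[b]
    else:
        b = 0
    k = [a + b for limit in seq]
    seq = 33 == b
    b = a
    return b

10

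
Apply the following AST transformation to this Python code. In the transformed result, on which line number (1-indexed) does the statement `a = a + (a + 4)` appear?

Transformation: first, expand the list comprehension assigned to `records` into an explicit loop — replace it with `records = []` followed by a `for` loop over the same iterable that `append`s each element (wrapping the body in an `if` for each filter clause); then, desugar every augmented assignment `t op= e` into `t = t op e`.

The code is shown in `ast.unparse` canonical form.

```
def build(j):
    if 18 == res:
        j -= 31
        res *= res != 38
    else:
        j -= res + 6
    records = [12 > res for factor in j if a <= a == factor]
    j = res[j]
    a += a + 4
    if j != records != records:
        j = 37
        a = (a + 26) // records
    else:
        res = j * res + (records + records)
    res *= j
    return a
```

12

Transformed code:
def build(j):
    if 18 == res:
        j = j - 31
        res = res * (res != 38)
    else:
        j = j - (res + 6)
    records = []
    for factor in j:
        if a <= a == factor:
            records.append(12 > res)
    j = res[j]
    a = a + (a + 4)
    if j != records != records:
        j = 37
        a = (a + 26) // records
    else:
        res = j * res + (records + records)
    res = res * j
    return a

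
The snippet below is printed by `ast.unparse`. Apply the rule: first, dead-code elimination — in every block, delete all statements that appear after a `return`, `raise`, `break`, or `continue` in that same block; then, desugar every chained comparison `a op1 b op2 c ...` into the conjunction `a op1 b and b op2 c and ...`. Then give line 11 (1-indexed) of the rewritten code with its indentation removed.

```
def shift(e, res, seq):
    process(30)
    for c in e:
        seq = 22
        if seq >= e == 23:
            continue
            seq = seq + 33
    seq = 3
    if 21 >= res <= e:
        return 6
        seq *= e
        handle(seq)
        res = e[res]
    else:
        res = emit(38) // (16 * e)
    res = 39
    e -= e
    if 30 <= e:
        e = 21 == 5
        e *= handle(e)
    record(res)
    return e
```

res = emit(38) // (16 * e)

Transformed code:
def shift(e, res, seq):
    process(30)
    for c in e:
        seq = 22
        if seq >= e and e == 23:
            continue
    seq = 3
    if 21 >= res and res <= e:
        return 6
    else:
        res = emit(38) // (16 * e)
    res = 39
    e -= e
    if 30 <= e:
        e = 21 == 5
        e *= handle(e)
    record(res)
    return e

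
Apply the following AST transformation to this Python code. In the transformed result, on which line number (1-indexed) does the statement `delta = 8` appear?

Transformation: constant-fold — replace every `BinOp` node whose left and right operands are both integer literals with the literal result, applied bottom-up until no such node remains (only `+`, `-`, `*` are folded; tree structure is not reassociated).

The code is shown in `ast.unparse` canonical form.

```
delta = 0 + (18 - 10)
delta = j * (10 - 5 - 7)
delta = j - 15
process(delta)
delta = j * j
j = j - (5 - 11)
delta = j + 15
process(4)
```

Transformed code:
delta = 8
delta = j * -2
delta = j - 15
process(delta)
delta = j * j
j = j - -6
delta = j + 15
process(4)

1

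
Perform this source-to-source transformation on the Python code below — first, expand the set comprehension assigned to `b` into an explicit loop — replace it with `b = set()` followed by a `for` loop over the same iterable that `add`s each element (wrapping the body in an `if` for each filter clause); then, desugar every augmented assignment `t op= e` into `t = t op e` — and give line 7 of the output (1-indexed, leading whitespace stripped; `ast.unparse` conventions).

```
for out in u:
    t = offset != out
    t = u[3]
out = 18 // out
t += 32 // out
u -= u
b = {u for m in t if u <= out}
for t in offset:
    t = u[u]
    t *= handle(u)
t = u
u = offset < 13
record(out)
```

Transformed code:
for out in u:
    t = offset != out
    t = u[3]
out = 18 // out
t = t + 32 // out
u = u - u
b = set()
for m in t:
    if u <= out:
        b.add(u)
for t in offset:
    t = u[u]
    t = t * handle(u)
t = u
u = offset < 13
record(out)

b = set()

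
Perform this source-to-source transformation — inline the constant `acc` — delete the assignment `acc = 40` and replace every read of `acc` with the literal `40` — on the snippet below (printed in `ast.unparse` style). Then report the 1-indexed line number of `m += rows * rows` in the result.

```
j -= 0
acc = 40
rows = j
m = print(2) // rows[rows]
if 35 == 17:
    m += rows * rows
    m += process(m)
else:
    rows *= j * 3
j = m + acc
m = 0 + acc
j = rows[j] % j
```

Transformed code:
j -= 0
rows = j
m = print(2) // rows[rows]
if 35 == 17:
    m += rows * rows
    m += process(m)
else:
    rows *= j * 3
j = m + 40
m = 0 + 40
j = rows[j] % j

5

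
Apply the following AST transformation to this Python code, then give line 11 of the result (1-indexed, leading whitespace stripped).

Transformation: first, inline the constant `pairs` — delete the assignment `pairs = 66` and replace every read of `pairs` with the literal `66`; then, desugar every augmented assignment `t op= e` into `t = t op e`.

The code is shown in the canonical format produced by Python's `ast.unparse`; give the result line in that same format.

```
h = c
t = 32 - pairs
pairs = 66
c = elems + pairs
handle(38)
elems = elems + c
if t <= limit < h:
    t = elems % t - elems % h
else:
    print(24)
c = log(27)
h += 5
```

h = h + 5

Transformed code:
h = c
t = 32 - 66
c = elems + 66
handle(38)
elems = elems + c
if t <= limit < h:
    t = elems % t - elems % h
else:
    print(24)
c = log(27)
h = h + 5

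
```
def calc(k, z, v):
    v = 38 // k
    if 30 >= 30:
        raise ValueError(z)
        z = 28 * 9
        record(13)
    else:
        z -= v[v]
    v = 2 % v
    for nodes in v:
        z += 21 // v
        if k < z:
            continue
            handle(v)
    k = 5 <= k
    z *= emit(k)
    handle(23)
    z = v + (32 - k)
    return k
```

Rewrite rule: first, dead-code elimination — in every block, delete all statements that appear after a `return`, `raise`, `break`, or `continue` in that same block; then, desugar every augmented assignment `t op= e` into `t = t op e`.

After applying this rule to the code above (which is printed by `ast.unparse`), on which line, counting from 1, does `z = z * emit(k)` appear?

13

Transformed code:
def calc(k, z, v):
    v = 38 // k
    if 30 >= 30:
        raise ValueError(z)
    else:
        z = z - v[v]
    v = 2 % v
    for nodes in v:
        z = z + 21 // v
        if k < z:
            continue
    k = 5 <= k
    z = z * emit(k)
    handle(23)
    z = v + (32 - k)
    return k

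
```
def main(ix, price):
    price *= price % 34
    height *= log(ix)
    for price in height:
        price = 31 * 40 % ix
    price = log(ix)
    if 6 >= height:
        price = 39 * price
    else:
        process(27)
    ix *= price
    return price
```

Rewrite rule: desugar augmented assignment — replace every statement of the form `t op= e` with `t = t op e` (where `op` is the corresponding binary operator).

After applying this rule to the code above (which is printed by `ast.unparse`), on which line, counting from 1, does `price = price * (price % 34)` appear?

2

Transformed code:
def main(ix, price):
    price = price * (price % 34)
    height = height * log(ix)
    for price in height:
        price = 31 * 40 % ix
    price = log(ix)
    if 6 >= height:
        price = 39 * price
    else:
        process(27)
    ix = ix * price
    return price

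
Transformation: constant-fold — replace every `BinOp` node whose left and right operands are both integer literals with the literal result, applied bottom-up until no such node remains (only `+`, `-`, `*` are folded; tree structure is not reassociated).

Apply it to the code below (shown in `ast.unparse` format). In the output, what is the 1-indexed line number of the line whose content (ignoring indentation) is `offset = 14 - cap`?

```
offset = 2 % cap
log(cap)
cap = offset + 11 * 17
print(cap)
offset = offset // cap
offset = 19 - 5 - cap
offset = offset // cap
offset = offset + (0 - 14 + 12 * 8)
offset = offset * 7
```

Transformed code:
offset = 2 % cap
log(cap)
cap = offset + 187
print(cap)
offset = offset // cap
offset = 14 - cap
offset = offset // cap
offset = offset + 82
offset = offset * 7

6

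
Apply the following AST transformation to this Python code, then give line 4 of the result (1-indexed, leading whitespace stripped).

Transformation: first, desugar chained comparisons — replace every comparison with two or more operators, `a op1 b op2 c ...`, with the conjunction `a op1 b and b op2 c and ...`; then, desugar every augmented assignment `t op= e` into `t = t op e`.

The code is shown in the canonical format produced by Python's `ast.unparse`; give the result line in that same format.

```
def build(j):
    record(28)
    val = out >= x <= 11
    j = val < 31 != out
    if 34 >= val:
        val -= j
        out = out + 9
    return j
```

j = val < 31 and 31 != out

Transformed code:
def build(j):
    record(28)
    val = out >= x and x <= 11
    j = val < 31 and 31 != out
    if 34 >= val:
        val = val - j
        out = out + 9
    return j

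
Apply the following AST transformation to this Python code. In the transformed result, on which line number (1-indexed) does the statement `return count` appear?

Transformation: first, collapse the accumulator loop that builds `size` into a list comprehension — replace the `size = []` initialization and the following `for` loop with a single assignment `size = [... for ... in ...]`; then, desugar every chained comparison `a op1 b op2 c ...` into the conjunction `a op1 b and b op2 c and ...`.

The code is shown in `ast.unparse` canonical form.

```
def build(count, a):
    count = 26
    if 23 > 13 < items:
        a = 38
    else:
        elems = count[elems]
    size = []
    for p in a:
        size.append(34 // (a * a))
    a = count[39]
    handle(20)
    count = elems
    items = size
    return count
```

Transformed code:
def build(count, a):
    count = 26
    if 23 > 13 and 13 < items:
        a = 38
    else:
        elems = count[elems]
    size = [34 // (a * a) for p in a]
    a = count[39]
    handle(20)
    count = elems
    items = size
    return count

12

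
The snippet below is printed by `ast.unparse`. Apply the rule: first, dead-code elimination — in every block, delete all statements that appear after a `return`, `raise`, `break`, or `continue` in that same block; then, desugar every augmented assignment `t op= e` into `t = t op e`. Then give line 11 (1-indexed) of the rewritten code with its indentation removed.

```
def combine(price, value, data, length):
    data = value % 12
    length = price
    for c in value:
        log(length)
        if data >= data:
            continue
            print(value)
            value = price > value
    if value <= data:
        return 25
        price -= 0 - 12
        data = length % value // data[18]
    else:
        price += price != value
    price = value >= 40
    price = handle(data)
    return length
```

price = price + (price != value)

Transformed code:
def combine(price, value, data, length):
    data = value % 12
    length = price
    for c in value:
        log(length)
        if data >= data:
            continue
    if value <= data:
        return 25
    else:
        price = price + (price != value)
    price = value >= 40
    price = handle(data)
    return length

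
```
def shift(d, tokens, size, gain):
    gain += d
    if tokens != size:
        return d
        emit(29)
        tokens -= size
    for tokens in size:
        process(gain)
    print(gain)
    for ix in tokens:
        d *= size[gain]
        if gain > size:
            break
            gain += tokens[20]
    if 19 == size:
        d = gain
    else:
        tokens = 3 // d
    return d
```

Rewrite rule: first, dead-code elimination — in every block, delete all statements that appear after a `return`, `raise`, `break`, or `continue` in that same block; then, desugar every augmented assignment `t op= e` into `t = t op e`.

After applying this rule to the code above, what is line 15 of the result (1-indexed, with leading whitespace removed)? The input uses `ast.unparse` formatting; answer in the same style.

Transformed code:
def shift(d, tokens, size, gain):
    gain = gain + d
    if tokens != size:
        return d
    for tokens in size:
        process(gain)
    print(gain)
    for ix in tokens:
        d = d * size[gain]
        if gain > size:
            break
    if 19 == size:
        d = gain
    else:
        tokens = 3 // d
    return d

tokens = 3 // d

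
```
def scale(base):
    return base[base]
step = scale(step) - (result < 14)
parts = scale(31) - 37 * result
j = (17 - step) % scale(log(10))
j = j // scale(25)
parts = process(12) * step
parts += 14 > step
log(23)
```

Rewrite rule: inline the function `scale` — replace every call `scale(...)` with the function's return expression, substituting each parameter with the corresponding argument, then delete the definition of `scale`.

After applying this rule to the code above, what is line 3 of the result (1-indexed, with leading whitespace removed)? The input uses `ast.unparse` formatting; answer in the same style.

Transformed code:
step = step[step] - (result < 14)
parts = 31[31] - 37 * result
j = (17 - step) % log(10)[log(10)]
j = j // 25[25]
parts = process(12) * step
parts += 14 > step
log(23)

j = (17 - step) % log(10)[log(10)]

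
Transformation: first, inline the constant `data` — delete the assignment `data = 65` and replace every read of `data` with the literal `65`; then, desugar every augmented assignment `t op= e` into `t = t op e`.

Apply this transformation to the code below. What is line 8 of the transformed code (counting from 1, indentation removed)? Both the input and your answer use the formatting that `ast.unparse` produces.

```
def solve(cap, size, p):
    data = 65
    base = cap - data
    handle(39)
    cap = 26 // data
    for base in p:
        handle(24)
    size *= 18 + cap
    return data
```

Transformed code:
def solve(cap, size, p):
    base = cap - 65
    handle(39)
    cap = 26 // 65
    for base in p:
        handle(24)
    size = size * (18 + cap)
    return 65

return 65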